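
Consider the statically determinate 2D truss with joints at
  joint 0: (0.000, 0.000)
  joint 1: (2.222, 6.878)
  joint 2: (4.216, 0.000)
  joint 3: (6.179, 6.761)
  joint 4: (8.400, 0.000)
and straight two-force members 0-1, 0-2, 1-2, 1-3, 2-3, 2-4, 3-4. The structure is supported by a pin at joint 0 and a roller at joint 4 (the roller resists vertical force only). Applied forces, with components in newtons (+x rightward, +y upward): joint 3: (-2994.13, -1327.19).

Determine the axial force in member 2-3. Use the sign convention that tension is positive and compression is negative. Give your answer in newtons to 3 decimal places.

-2927.401

N=5 nodes, M=7 members, R=3 reactions → 2N=10, M+R=10
member 0 (0-1): L=7.2280, (cx,cy)=(0.3074,0.9516)
member 1 (0-2): L=4.2160, (cx,cy)=(1.0000,0.0000)
member 2 (1-2): L=7.1612, (cx,cy)=(0.2784,-0.9605)
member 3 (1-3): L=3.9587, (cx,cy)=(0.9996,-0.0296)
member 4 (2-3): L=7.0402, (cx,cy)=(0.2788,0.9603)
member 5 (2-4): L=4.1840, (cx,cy)=(1.0000,0.0000)
member 6 (3-4): L=7.1165, (cx,cy)=(0.3121,-0.9501)
solve A·x = −loads:
  F[0-1] = -2901.3289 N (compression)
  F[0-2] = -2102.2178 N (compression)
  F[1-2] = +2927.0626 N (tension)
  F[1-3] = -1707.6829 N (compression)
  F[2-3] = -2927.4009 N (compression)
  F[2-4] = -470.9543 N (compression)
  F[3-4] = +1509.0169 N (tension)
  Rx@0 = +2994.1300 N
  Ry@0 = +2760.8336 N
  Ry@4 = -1433.6436 N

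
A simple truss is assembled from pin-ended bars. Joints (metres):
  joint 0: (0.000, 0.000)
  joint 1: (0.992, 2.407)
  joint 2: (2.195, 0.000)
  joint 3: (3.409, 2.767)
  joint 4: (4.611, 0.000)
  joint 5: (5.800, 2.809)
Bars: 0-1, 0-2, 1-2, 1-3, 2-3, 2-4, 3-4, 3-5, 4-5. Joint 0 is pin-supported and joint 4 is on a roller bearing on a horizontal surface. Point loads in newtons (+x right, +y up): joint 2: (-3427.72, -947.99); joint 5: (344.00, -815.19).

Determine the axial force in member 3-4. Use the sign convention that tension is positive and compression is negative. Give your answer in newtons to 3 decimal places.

N=6 nodes, M=9 members, R=3 reactions → 2N=12, M+R=12
member 0 (0-1): L=2.6034, (cx,cy)=(0.3810,0.9246)
member 1 (0-2): L=2.1950, (cx,cy)=(1.0000,0.0000)
member 2 (1-2): L=2.6909, (cx,cy)=(0.4471,-0.8945)
member 3 (1-3): L=2.4437, (cx,cy)=(0.9891,0.1473)
member 4 (2-3): L=3.0216, (cx,cy)=(0.4018,0.9157)
member 5 (2-4): L=2.4160, (cx,cy)=(1.0000,0.0000)
member 6 (3-4): L=3.0168, (cx,cy)=(0.3984,-0.9172)
member 7 (3-5): L=2.3914, (cx,cy)=(0.9998,0.0176)
member 8 (4-5): L=3.0503, (cx,cy)=(0.3898,0.9209)
solve A·x = −loads:
  F[0-1] = -83.2220 N (compression)
  F[0-2] = -3052.0091 N (compression)
  F[1-2] = +75.1443 N (tension)
  F[1-3] = -66.0257 N (compression)
  F[2-3] = +961.8169 N (tension)
  F[2-4] = +22.8727 N (tension)
  F[3-4] = -936.3881 N (compression)
  F[3-5] = +694.3243 N (tension)
  F[4-5] = -898.4527 N (compression)
  Rx@0 = +3083.7200 N
  Ry@0 = +76.9436 N
  Ry@4 = +1686.2364 N

-936.388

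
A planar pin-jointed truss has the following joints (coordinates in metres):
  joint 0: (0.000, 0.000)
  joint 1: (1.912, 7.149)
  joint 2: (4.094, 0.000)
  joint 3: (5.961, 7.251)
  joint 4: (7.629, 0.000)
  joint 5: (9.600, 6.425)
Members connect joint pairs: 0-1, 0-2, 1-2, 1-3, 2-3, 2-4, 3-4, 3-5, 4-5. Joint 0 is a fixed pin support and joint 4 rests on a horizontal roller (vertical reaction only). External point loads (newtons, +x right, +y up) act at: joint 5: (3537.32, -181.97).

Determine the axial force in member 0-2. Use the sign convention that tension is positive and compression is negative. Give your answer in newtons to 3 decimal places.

N=6 nodes, M=9 members, R=3 reactions → 2N=12, M+R=12
member 0 (0-1): L=7.4003, (cx,cy)=(0.2584,0.9660)
member 1 (0-2): L=4.0940, (cx,cy)=(1.0000,0.0000)
member 2 (1-2): L=7.4746, (cx,cy)=(0.2919,-0.9564)
member 3 (1-3): L=4.0503, (cx,cy)=(0.9997,0.0252)
member 4 (2-3): L=7.4875, (cx,cy)=(0.2493,0.9684)
member 5 (2-4): L=3.5350, (cx,cy)=(1.0000,0.0000)
member 6 (3-4): L=7.4404, (cx,cy)=(0.2242,-0.9745)
member 7 (3-5): L=3.7316, (cx,cy)=(0.9752,-0.2214)
member 8 (4-5): L=6.7205, (cx,cy)=(0.2933,0.9560)
solve A·x = −loads:
  F[0-1] = +3132.4351 N (tension)
  F[0-2] = +2727.9956 N (tension)
  F[1-2] = -3118.5955 N (compression)
  F[1-3] = +1720.2591 N (tension)
  F[2-3] = +3080.0424 N (tension)
  F[2-4] = +1049.6015 N (tension)
  F[3-4] = -3887.5221 N (compression)
  F[3-5] = +3444.6826 N (tension)
  F[4-5] = +607.2287 N (tension)
  Rx@0 = -3537.3200 N
  Ry@0 = -3026.0773 N
  Ry@4 = +3208.0473 N

2727.996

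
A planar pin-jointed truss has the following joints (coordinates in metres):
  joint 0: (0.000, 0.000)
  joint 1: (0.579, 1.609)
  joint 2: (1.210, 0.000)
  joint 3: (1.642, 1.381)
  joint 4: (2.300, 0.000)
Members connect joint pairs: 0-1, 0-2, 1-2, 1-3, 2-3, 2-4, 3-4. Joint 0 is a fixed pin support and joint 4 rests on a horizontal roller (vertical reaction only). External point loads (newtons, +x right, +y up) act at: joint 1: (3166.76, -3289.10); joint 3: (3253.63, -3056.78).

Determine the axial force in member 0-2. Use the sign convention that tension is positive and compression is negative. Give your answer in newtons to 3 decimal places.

6120.513

N=5 nodes, M=7 members, R=3 reactions → 2N=10, M+R=10
member 0 (0-1): L=1.7100, (cx,cy)=(0.3386,0.9409)
member 1 (0-2): L=1.2100, (cx,cy)=(1.0000,0.0000)
member 2 (1-2): L=1.7283, (cx,cy)=(0.3651,-0.9310)
member 3 (1-3): L=1.0872, (cx,cy)=(0.9778,-0.2097)
member 4 (2-3): L=1.4470, (cx,cy)=(0.2986,0.9544)
member 5 (2-4): L=1.0900, (cx,cy)=(1.0000,0.0000)
member 6 (3-4): L=1.5297, (cx,cy)=(0.4301,-0.9028)
solve A·x = −loads:
  F[0-1] = +885.6516 N (tension)
  F[0-2] = +6120.5126 N (tension)
  F[1-2] = -4113.6276 N (compression)
  F[1-3] = -1396.0534 N (compression)
  F[2-3] = +4012.6633 N (tension)
  F[2-4] = +3420.6557 N (tension)
  F[3-4] = -7952.4875 N (compression)
  Rx@0 = -6420.3900 N
  Ry@0 = -833.3381 N
  Ry@4 = +7179.2181 N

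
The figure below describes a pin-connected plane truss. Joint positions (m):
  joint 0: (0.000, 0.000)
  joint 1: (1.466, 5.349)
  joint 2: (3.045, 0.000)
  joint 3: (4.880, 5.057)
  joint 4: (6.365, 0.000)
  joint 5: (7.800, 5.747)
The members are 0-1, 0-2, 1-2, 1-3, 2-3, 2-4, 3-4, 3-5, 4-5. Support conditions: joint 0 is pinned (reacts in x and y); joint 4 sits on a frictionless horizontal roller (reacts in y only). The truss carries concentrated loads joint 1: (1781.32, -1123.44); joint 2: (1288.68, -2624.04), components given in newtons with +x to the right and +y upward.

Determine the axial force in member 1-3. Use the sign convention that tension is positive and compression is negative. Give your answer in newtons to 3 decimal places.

N=6 nodes, M=9 members, R=3 reactions → 2N=12, M+R=12
member 0 (0-1): L=5.5463, (cx,cy)=(0.2643,0.9644)
member 1 (0-2): L=3.0450, (cx,cy)=(1.0000,0.0000)
member 2 (1-2): L=5.5772, (cx,cy)=(0.2831,-0.9591)
member 3 (1-3): L=3.4265, (cx,cy)=(0.9964,-0.0852)
member 4 (2-3): L=5.3796, (cx,cy)=(0.3411,0.9400)
member 5 (2-4): L=3.3200, (cx,cy)=(1.0000,0.0000)
member 6 (3-4): L=5.2705, (cx,cy)=(0.2818,-0.9595)
member 7 (3-5): L=3.0004, (cx,cy)=(0.9732,0.2300)
member 8 (4-5): L=5.9234, (cx,cy)=(0.2423,0.9702)
solve A·x = −loads:
  F[0-1] = -763.5692 N (compression)
  F[0-2] = +3271.8285 N (tension)
  F[1-2] = -232.5549 N (compression)
  F[1-3] = -1924.3083 N (compression)
  F[2-3] = +3028.7228 N (tension)
  F[2-4] = +884.2071 N (tension)
  F[3-4] = -3138.2082 N (compression)
  F[3-5] = -0.0000 N (tension)
  F[4-5] = -0.0000 N (tension)
  Rx@0 = -3070.0000 N
  Ry@0 = +736.4124 N
  Ry@4 = +3011.0676 N

-1924.308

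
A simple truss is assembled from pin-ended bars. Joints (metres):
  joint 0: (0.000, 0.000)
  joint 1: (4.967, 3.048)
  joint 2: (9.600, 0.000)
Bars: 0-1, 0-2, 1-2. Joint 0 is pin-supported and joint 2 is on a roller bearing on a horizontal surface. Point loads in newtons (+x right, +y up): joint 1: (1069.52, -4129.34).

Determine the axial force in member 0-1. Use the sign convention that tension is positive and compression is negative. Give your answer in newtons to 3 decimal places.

-3160.967

N=3 nodes, M=3 members, R=3 reactions → 2N=6, M+R=6
member 0 (0-1): L=5.8276, (cx,cy)=(0.8523,0.5230)
member 1 (0-2): L=9.6000, (cx,cy)=(1.0000,0.0000)
member 2 (1-2): L=5.5457, (cx,cy)=(0.8354,-0.5496)
solve A·x = −loads:
  F[0-1] = -3160.9674 N (compression)
  F[0-2] = +3763.6679 N (tension)
  F[1-2] = -4505.1246 N (compression)
  Rx@0 = -1069.5200 N
  Ry@0 = +1653.2641 N
  Ry@2 = +2476.0759 N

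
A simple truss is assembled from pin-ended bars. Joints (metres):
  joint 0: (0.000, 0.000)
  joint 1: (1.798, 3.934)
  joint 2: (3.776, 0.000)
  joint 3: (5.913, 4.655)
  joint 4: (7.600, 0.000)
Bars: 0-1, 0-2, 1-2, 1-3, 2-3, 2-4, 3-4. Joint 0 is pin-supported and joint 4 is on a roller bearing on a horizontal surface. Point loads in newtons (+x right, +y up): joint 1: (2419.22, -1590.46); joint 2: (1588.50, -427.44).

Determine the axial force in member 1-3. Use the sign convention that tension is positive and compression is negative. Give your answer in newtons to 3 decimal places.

-1669.604

N=5 nodes, M=7 members, R=3 reactions → 2N=10, M+R=10
member 0 (0-1): L=4.3254, (cx,cy)=(0.4157,0.9095)
member 1 (0-2): L=3.7760, (cx,cy)=(1.0000,0.0000)
member 2 (1-2): L=4.4033, (cx,cy)=(0.4492,-0.8934)
member 3 (1-3): L=4.1777, (cx,cy)=(0.9850,0.1726)
member 4 (2-3): L=5.1221, (cx,cy)=(0.4172,0.9088)
member 5 (2-4): L=3.8240, (cx,cy)=(1.0000,0.0000)
member 6 (3-4): L=4.9513, (cx,cy)=(0.3407,-0.9402)
solve A·x = −loads:
  F[0-1] = -194.6058 N (compression)
  F[0-2] = +4088.6144 N (tension)
  F[1-2] = -1904.5908 N (compression)
  F[1-3] = -1669.6038 N (compression)
  F[2-3] = +2342.6821 N (tension)
  F[2-4] = +667.1548 N (tension)
  F[3-4] = -1958.0663 N (compression)
  Rx@0 = -4007.7200 N
  Ry@0 = +176.9958 N
  Ry@4 = +1840.9042 N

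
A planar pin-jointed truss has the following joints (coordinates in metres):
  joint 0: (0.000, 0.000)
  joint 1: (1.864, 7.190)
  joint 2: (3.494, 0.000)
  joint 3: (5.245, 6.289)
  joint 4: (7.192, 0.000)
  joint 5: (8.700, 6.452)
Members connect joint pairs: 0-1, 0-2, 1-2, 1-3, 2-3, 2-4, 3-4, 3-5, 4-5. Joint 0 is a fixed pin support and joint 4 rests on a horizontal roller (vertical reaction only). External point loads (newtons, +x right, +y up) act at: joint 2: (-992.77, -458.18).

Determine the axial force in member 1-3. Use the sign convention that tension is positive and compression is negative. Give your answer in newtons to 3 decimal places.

-126.098

N=6 nodes, M=9 members, R=3 reactions → 2N=12, M+R=12
member 0 (0-1): L=7.4277, (cx,cy)=(0.2510,0.9680)
member 1 (0-2): L=3.4940, (cx,cy)=(1.0000,0.0000)
member 2 (1-2): L=7.3724, (cx,cy)=(0.2211,-0.9753)
member 3 (1-3): L=3.4990, (cx,cy)=(0.9663,-0.2575)
member 4 (2-3): L=6.5282, (cx,cy)=(0.2682,0.9634)
member 5 (2-4): L=3.6980, (cx,cy)=(1.0000,0.0000)
member 6 (3-4): L=6.5835, (cx,cy)=(0.2957,-0.9553)
member 7 (3-5): L=3.4588, (cx,cy)=(0.9989,0.0471)
member 8 (4-5): L=6.6259, (cx,cy)=(0.2276,0.9738)
solve A·x = −loads:
  F[0-1] = -243.3763 N (compression)
  F[0-2] = -931.6940 N (compression)
  F[1-2] = +274.8608 N (tension)
  F[1-3] = -126.0982 N (compression)
  F[2-3] = +197.3528 N (tension)
  F[2-4] = +68.9118 N (tension)
  F[3-4] = -233.0150 N (compression)
  F[3-5] = -0.0000 N (compression)
  F[4-5] = +0.0000 N (tension)
  Rx@0 = +992.7700 N
  Ry@0 = +235.5881 N
  Ry@4 = +222.5919 N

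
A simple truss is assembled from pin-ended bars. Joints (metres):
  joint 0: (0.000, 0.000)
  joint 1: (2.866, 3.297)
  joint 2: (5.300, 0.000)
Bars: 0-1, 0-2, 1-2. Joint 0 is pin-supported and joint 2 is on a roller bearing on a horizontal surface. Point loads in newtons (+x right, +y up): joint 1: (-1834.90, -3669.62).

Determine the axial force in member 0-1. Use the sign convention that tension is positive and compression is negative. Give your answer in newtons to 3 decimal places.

N=3 nodes, M=3 members, R=3 reactions → 2N=6, M+R=6
member 0 (0-1): L=4.3685, (cx,cy)=(0.6561,0.7547)
member 1 (0-2): L=5.3000, (cx,cy)=(1.0000,0.0000)
member 2 (1-2): L=4.0981, (cx,cy)=(0.5939,-0.8045)
solve A·x = −loads:
  F[0-1] = -3745.3952 N (compression)
  F[0-2] = +622.2816 N (tension)
  F[1-2] = -1047.7334 N (compression)
  Rx@0 = +1834.9000 N
  Ry@0 = +2826.7020 N
  Ry@2 = +842.9180 N

-3745.395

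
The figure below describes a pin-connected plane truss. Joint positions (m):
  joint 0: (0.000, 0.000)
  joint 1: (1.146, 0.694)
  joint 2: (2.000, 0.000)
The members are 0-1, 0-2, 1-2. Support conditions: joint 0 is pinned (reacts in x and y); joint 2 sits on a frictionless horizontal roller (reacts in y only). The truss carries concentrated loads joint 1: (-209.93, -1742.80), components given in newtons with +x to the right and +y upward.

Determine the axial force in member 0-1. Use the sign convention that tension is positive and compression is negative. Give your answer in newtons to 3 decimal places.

-1577.249

N=3 nodes, M=3 members, R=3 reactions → 2N=6, M+R=6
member 0 (0-1): L=1.3398, (cx,cy)=(0.8554,0.5180)
member 1 (0-2): L=2.0000, (cx,cy)=(1.0000,0.0000)
member 2 (1-2): L=1.1004, (cx,cy)=(0.7761,-0.6307)
solve A·x = −loads:
  F[0-1] = -1577.2493 N (compression)
  F[0-2] = +1139.2147 N (tension)
  F[1-2] = -1467.9497 N (compression)
  Rx@0 = +209.9300 N
  Ry@0 = +817.0213 N
  Ry@2 = +925.7787 N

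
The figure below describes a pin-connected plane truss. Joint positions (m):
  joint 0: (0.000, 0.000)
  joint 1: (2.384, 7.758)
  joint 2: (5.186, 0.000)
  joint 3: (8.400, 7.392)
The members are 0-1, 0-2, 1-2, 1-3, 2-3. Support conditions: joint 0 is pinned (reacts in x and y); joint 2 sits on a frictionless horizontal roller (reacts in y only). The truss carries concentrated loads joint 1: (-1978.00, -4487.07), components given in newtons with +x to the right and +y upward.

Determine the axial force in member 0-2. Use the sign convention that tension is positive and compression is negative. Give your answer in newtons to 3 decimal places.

-323.717

N=4 nodes, M=5 members, R=3 reactions → 2N=8, M+R=8
member 0 (0-1): L=8.1160, (cx,cy)=(0.2937,0.9559)
member 1 (0-2): L=5.1860, (cx,cy)=(1.0000,0.0000)
member 2 (1-2): L=8.2485, (cx,cy)=(0.3397,-0.9405)
member 3 (1-3): L=6.0271, (cx,cy)=(0.9982,-0.0607)
member 4 (2-3): L=8.0605, (cx,cy)=(0.3987,0.9171)
solve A·x = −loads:
  F[0-1] = -5631.8020 N (compression)
  F[0-2] = -323.7173 N (compression)
  F[1-2] = +952.9559 N (tension)
  F[1-3] = +0.0000 N (tension)
  F[2-3] = -0.0000 N (compression)
  Rx@0 = +1978.0000 N
  Ry@0 = +5383.3579 N
  Ry@2 = -896.2879 N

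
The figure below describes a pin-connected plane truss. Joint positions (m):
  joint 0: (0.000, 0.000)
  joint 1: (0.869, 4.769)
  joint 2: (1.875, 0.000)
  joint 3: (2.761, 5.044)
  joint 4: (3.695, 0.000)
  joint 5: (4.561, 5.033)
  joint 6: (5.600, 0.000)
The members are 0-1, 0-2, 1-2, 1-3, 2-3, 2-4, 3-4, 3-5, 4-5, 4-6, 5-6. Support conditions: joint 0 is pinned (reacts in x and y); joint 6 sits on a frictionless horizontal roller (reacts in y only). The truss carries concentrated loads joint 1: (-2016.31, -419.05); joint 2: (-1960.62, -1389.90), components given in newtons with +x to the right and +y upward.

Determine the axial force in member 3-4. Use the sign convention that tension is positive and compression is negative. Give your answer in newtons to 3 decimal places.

1204.093

N=7 nodes, M=11 members, R=3 reactions → 2N=14, M+R=14
member 0 (0-1): L=4.8475, (cx,cy)=(0.1793,0.9838)
member 1 (0-2): L=1.8750, (cx,cy)=(1.0000,0.0000)
member 2 (1-2): L=4.8740, (cx,cy)=(0.2064,-0.9785)
member 3 (1-3): L=1.9119, (cx,cy)=(0.9896,0.1438)
member 4 (2-3): L=5.1212, (cx,cy)=(0.1730,0.9849)
member 5 (2-4): L=1.8200, (cx,cy)=(1.0000,0.0000)
member 6 (3-4): L=5.1297, (cx,cy)=(0.1821,-0.9833)
member 7 (3-5): L=1.8000, (cx,cy)=(1.0000,-0.0061)
member 8 (4-5): L=5.1070, (cx,cy)=(0.1696,0.9855)
member 9 (4-6): L=1.9050, (cx,cy)=(1.0000,0.0000)
member 10 (5-6): L=5.1391, (cx,cy)=(0.2022,-0.9793)
solve A·x = −loads:
  F[0-1] = -3044.9853 N (compression)
  F[0-2] = -3431.0657 N (compression)
  F[1-2] = +2766.9070 N (tension)
  F[1-3] = +908.7970 N (tension)
  F[2-3] = -1337.5969 N (compression)
  F[2-4] = -667.9350 N (compression)
  F[3-4] = +1204.0930 N (tension)
  F[3-5] = +448.7078 N (tension)
  F[4-5] = -1201.3646 N (compression)
  F[4-6] = -244.9811 N (compression)
  F[5-6] = +1211.7309 N (tension)
  Rx@0 = +3976.9300 N
  Ry@0 = +2995.6581 N
  Ry@6 = -1186.7081 N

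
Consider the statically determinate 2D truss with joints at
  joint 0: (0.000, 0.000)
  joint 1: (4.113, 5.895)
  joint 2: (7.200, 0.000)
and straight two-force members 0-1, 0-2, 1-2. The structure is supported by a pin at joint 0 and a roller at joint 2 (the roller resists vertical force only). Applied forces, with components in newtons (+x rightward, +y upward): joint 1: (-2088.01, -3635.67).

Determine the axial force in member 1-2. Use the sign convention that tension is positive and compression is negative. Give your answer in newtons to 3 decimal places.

N=3 nodes, M=3 members, R=3 reactions → 2N=6, M+R=6
member 0 (0-1): L=7.1880, (cx,cy)=(0.5722,0.8201)
member 1 (0-2): L=7.2000, (cx,cy)=(1.0000,0.0000)
member 2 (1-2): L=6.6544, (cx,cy)=(0.4639,-0.8859)
solve A·x = −loads:
  F[0-1] = -3985.2442 N (compression)
  F[0-2] = +192.3514 N (tension)
  F[1-2] = -414.6345 N (compression)
  Rx@0 = +2088.0100 N
  Ry@0 = +3268.3517 N
  Ry@2 = +367.3183 N

-414.635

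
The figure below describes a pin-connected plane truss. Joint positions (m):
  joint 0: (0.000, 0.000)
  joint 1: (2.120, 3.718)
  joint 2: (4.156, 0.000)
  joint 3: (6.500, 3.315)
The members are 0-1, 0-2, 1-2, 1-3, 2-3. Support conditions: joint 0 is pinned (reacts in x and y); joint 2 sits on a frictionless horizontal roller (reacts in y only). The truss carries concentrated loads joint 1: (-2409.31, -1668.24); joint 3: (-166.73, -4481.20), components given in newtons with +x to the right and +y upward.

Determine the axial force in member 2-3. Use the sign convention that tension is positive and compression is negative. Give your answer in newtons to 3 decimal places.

N=4 nodes, M=5 members, R=3 reactions → 2N=8, M+R=8
member 0 (0-1): L=4.2799, (cx,cy)=(0.4953,0.8687)
member 1 (0-2): L=4.1560, (cx,cy)=(1.0000,0.0000)
member 2 (1-2): L=4.2390, (cx,cy)=(0.4803,-0.8771)
member 3 (1-3): L=4.3985, (cx,cy)=(0.9958,-0.0916)
member 4 (2-3): L=4.0600, (cx,cy)=(0.5773,0.8165)
solve A·x = −loads:
  F[0-1] = -665.6258 N (compression)
  F[0-2] = -2246.3332 N (compression)
  F[1-2] = -1538.4060 N (compression)
  F[1-3] = +2830.4140 N (tension)
  F[2-3] = -5170.6720 N (compression)
  Rx@0 = +2576.0400 N
  Ry@0 = +578.2311 N
  Ry@2 = +5571.2089 N

-5170.672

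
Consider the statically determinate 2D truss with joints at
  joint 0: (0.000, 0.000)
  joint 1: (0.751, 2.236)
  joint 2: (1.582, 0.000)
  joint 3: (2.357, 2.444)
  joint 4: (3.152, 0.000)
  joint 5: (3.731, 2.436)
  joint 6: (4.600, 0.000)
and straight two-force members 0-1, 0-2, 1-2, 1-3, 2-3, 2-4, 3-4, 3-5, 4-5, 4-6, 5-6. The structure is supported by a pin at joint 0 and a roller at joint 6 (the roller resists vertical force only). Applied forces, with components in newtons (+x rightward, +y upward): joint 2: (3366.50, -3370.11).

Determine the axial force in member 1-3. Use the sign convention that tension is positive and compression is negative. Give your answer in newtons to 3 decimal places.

-1504.998

N=7 nodes, M=11 members, R=3 reactions → 2N=14, M+R=14
member 0 (0-1): L=2.3587, (cx,cy)=(0.3184,0.9480)
member 1 (0-2): L=1.5820, (cx,cy)=(1.0000,0.0000)
member 2 (1-2): L=2.3854, (cx,cy)=(0.3484,-0.9374)
member 3 (1-3): L=1.6194, (cx,cy)=(0.9917,0.1284)
member 4 (2-3): L=2.5639, (cx,cy)=(0.3023,0.9532)
member 5 (2-4): L=1.5700, (cx,cy)=(1.0000,0.0000)
member 6 (3-4): L=2.5701, (cx,cy)=(0.3093,-0.9510)
member 7 (3-5): L=1.3740, (cx,cy)=(1.0000,-0.0058)
member 8 (4-5): L=2.5039, (cx,cy)=(0.2312,0.9729)
member 9 (4-6): L=1.4480, (cx,cy)=(1.0000,0.0000)
member 10 (5-6): L=2.5864, (cx,cy)=(0.3360,-0.9419)
solve A·x = −loads:
  F[0-1] = -2332.4665 N (compression)
  F[0-2] = +4109.1319 N (tension)
  F[1-2] = +2152.6239 N (tension)
  F[1-3] = -1504.9975 N (compression)
  F[2-3] = +1418.6920 N (tension)
  F[2-4] = +1063.7040 N (tension)
  F[3-4] = -1214.5898 N (compression)
  F[3-5] = -688.0037 N (compression)
  F[4-5] = +1187.1966 N (tension)
  F[4-6] = +413.4616 N (tension)
  F[5-6] = -1230.5645 N (compression)
  Rx@0 = -3366.5000 N
  Ry@0 = +2211.0852 N
  Ry@6 = +1159.0248 N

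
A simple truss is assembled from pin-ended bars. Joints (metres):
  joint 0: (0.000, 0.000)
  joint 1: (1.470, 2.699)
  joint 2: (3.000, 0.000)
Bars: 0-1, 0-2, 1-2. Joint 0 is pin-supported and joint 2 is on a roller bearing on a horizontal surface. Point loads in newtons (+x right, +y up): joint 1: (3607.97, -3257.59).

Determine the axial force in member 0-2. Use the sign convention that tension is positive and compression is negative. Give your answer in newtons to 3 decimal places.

N=3 nodes, M=3 members, R=3 reactions → 2N=6, M+R=6
member 0 (0-1): L=3.0734, (cx,cy)=(0.4783,0.8782)
member 1 (0-2): L=3.0000, (cx,cy)=(1.0000,0.0000)
member 2 (1-2): L=3.1025, (cx,cy)=(0.4932,-0.8699)
solve A·x = −loads:
  F[0-1] = +1804.3846 N (tension)
  F[0-2] = +2744.9240 N (tension)
  F[1-2] = -5566.0944 N (compression)
  Rx@0 = -3607.9700 N
  Ry@0 = -1584.5994 N
  Ry@2 = +4842.1894 N

2744.924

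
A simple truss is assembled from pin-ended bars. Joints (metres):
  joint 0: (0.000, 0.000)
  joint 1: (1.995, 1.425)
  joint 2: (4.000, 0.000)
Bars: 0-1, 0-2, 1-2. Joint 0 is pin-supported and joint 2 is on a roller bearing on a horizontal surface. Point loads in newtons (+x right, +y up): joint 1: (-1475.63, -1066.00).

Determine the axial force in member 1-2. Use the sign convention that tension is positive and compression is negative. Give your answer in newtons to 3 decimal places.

-10.313

N=3 nodes, M=3 members, R=3 reactions → 2N=6, M+R=6
member 0 (0-1): L=2.4517, (cx,cy)=(0.8137,0.5812)
member 1 (0-2): L=4.0000, (cx,cy)=(1.0000,0.0000)
member 2 (1-2): L=2.4598, (cx,cy)=(0.8151,-0.5793)
solve A·x = −loads:
  F[0-1] = -1823.7372 N (compression)
  F[0-2] = +8.4060 N (tension)
  F[1-2] = -10.3127 N (compression)
  Rx@0 = +1475.6300 N
  Ry@0 = +1060.0257 N
  Ry@2 = +5.9743 N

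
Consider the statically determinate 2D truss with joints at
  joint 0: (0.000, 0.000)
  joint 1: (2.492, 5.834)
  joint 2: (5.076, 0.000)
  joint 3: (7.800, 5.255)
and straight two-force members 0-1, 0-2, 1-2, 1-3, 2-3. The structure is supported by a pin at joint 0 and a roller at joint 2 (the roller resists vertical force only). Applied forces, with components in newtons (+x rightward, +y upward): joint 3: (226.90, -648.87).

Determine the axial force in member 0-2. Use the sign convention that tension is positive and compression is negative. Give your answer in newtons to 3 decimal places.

-22.177

N=4 nodes, M=5 members, R=3 reactions → 2N=8, M+R=8
member 0 (0-1): L=6.3439, (cx,cy)=(0.3928,0.9196)
member 1 (0-2): L=5.0760, (cx,cy)=(1.0000,0.0000)
member 2 (1-2): L=6.3806, (cx,cy)=(0.4050,-0.9143)
member 3 (1-3): L=5.3395, (cx,cy)=(0.9941,-0.1084)
member 4 (2-3): L=5.9191, (cx,cy)=(0.4602,0.8878)
solve A·x = −loads:
  F[0-1] = +634.0822 N (tension)
  F[0-2] = -22.1774 N (compression)
  F[1-2] = -701.3508 N (compression)
  F[1-3] = +536.2691 N (tension)
  F[2-3] = -665.3652 N (compression)
  Rx@0 = -226.9000 N
  Ry@0 = -583.1130 N
  Ry@2 = +1231.9830 N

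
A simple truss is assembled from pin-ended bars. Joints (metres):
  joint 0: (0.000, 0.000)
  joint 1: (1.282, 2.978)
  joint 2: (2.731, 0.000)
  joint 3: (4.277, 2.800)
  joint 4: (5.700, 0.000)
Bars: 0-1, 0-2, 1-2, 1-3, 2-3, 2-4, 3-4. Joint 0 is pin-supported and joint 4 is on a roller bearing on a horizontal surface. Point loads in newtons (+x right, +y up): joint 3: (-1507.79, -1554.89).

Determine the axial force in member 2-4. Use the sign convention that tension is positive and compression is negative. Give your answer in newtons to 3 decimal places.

N=5 nodes, M=7 members, R=3 reactions → 2N=10, M+R=10
member 0 (0-1): L=3.2422, (cx,cy)=(0.3954,0.9185)
member 1 (0-2): L=2.7310, (cx,cy)=(1.0000,0.0000)
member 2 (1-2): L=3.3118, (cx,cy)=(0.4375,-0.8992)
member 3 (1-3): L=3.0003, (cx,cy)=(0.9982,-0.0593)
member 4 (2-3): L=3.1985, (cx,cy)=(0.4834,0.8754)
member 5 (2-4): L=2.9690, (cx,cy)=(1.0000,0.0000)
member 6 (3-4): L=3.1408, (cx,cy)=(0.4531,-0.8915)
solve A·x = −loads:
  F[0-1] = -1229.0024 N (compression)
  F[0-2] = -1021.8329 N (compression)
  F[1-2] = +1325.8397 N (tension)
  F[1-3] = -1067.9263 N (compression)
  F[2-3] = -1361.8603 N (compression)
  F[2-4] = +216.5218 N (tension)
  F[3-4] = -477.9074 N (compression)
  Rx@0 = +1507.7900 N
  Ry@0 = +1128.8457 N
  Ry@4 = +426.0443 N

216.522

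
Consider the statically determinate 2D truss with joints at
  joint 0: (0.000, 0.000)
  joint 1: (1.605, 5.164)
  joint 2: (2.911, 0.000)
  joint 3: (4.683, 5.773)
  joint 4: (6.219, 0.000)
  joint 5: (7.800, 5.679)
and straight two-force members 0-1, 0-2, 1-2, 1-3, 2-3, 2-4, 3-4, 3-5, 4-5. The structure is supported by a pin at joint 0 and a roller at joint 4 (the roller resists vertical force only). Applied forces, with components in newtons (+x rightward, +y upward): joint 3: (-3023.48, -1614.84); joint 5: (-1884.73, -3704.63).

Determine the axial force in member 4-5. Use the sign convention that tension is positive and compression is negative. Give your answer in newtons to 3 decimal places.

N=6 nodes, M=9 members, R=3 reactions → 2N=12, M+R=12
member 0 (0-1): L=5.4077, (cx,cy)=(0.2968,0.9549)
member 1 (0-2): L=2.9110, (cx,cy)=(1.0000,0.0000)
member 2 (1-2): L=5.3266, (cx,cy)=(0.2452,-0.9695)
member 3 (1-3): L=3.1377, (cx,cy)=(0.9810,0.1941)
member 4 (2-3): L=6.0388, (cx,cy)=(0.2934,0.9560)
member 5 (2-4): L=3.3080, (cx,cy)=(1.0000,0.0000)
member 6 (3-4): L=5.9738, (cx,cy)=(0.2571,-0.9664)
member 7 (3-5): L=3.1184, (cx,cy)=(0.9995,-0.0301)
member 8 (4-5): L=5.8950, (cx,cy)=(0.2682,0.9634)
solve A·x = −loads:
  F[0-1] = -4172.8020 N (compression)
  F[0-2] = -3669.7202 N (compression)
  F[1-2] = +3673.6511 N (tension)
  F[1-3] = -2180.6843 N (compression)
  F[2-3] = -3725.5175 N (compression)
  F[2-4] = -1675.8016 N (compression)
  F[3-4] = +2478.7937 N (tension)
  F[3-5] = -846.6627 N (compression)
  F[4-5] = -3872.0036 N (compression)
  Rx@0 = +4908.2100 N
  Ry@0 = +3984.7734 N
  Ry@4 = +1334.6966 N

-3872.004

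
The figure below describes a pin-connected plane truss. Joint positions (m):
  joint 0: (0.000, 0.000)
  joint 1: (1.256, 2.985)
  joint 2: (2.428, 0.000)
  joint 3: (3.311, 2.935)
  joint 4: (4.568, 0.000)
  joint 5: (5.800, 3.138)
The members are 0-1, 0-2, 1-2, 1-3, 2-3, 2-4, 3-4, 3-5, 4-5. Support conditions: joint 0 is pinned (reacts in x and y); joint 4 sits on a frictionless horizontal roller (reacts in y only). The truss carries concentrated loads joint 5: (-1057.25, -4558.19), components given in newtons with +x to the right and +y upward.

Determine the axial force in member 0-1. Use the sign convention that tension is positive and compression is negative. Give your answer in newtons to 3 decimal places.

N=6 nodes, M=9 members, R=3 reactions → 2N=12, M+R=12
member 0 (0-1): L=3.2385, (cx,cy)=(0.3878,0.9217)
member 1 (0-2): L=2.4280, (cx,cy)=(1.0000,0.0000)
member 2 (1-2): L=3.2068, (cx,cy)=(0.3655,-0.9308)
member 3 (1-3): L=2.0556, (cx,cy)=(0.9997,-0.0243)
member 4 (2-3): L=3.0649, (cx,cy)=(0.2881,0.9576)
member 5 (2-4): L=2.1400, (cx,cy)=(1.0000,0.0000)
member 6 (3-4): L=3.1928, (cx,cy)=(0.3937,-0.9192)
member 7 (3-5): L=2.4973, (cx,cy)=(0.9967,0.0813)
member 8 (4-5): L=3.3712, (cx,cy)=(0.3655,0.9308)
solve A·x = −loads:
  F[0-1] = +545.7936 N (tension)
  F[0-2] = -1268.9285 N (compression)
  F[1-2] = -551.2599 N (compression)
  F[1-3] = +413.2692 N (tension)
  F[2-3] = +535.8447 N (tension)
  F[2-4] = -1624.7717 N (compression)
  F[3-4] = -480.1455 N (compression)
  F[3-5] = +759.0634 N (tension)
  F[4-5] = -4963.1936 N (compression)
  Rx@0 = +1057.2500 N
  Ry@0 = -503.0735 N
  Ry@4 = +5061.2635 N

545.794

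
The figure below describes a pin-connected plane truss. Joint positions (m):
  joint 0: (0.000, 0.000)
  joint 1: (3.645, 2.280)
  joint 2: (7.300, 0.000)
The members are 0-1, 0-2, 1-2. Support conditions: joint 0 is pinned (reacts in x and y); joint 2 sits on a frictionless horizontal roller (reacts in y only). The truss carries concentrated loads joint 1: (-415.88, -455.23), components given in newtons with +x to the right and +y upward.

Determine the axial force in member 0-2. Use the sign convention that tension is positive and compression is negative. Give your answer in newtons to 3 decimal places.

156.158

N=3 nodes, M=3 members, R=3 reactions → 2N=6, M+R=6
member 0 (0-1): L=4.2994, (cx,cy)=(0.8478,0.5303)
member 1 (0-2): L=7.3000, (cx,cy)=(1.0000,0.0000)
member 2 (1-2): L=4.3078, (cx,cy)=(0.8485,-0.5293)
solve A·x = −loads:
  F[0-1] = -674.7306 N (compression)
  F[0-2] = +156.1581 N (tension)
  F[1-2] = -184.0501 N (compression)
  Rx@0 = +415.8800 N
  Ry@0 = +357.8181 N
  Ry@2 = +97.4119 N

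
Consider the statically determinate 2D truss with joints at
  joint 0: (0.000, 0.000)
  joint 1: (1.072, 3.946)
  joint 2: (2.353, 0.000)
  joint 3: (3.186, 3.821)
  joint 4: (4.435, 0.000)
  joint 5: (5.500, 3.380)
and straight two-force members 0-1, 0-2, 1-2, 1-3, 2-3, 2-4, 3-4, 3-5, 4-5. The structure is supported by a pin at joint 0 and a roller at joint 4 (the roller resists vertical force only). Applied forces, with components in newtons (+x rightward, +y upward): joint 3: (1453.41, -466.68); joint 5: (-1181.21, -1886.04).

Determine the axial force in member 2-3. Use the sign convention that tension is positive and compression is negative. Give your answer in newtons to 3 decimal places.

N=6 nodes, M=9 members, R=3 reactions → 2N=12, M+R=12
member 0 (0-1): L=4.0890, (cx,cy)=(0.2622,0.9650)
member 1 (0-2): L=2.3530, (cx,cy)=(1.0000,0.0000)
member 2 (1-2): L=4.1487, (cx,cy)=(0.3088,-0.9511)
member 3 (1-3): L=2.1177, (cx,cy)=(0.9983,-0.0590)
member 4 (2-3): L=3.9107, (cx,cy)=(0.2130,0.9771)
member 5 (2-4): L=2.0820, (cx,cy)=(1.0000,0.0000)
member 6 (3-4): L=4.0200, (cx,cy)=(0.3107,-0.9505)
member 7 (3-5): L=2.3556, (cx,cy)=(0.9823,-0.1872)
member 8 (4-5): L=3.5438, (cx,cy)=(0.3005,0.9538)
solve A·x = −loads:
  F[0-1] = +697.8563 N (tension)
  F[0-2] = +89.2462 N (tension)
  F[1-2] = -733.4983 N (compression)
  F[1-3] = +410.1511 N (tension)
  F[2-3] = +714.0433 N (tension)
  F[2-4] = -289.3293 N (compression)
  F[3-4] = -1088.4762 N (compression)
  F[3-5] = -563.6567 N (compression)
  F[4-5] = -2088.0850 N (compression)
  Rx@0 = -272.2000 N
  Ry@0 = -673.4474 N
  Ry@4 = +3026.1674 N

714.043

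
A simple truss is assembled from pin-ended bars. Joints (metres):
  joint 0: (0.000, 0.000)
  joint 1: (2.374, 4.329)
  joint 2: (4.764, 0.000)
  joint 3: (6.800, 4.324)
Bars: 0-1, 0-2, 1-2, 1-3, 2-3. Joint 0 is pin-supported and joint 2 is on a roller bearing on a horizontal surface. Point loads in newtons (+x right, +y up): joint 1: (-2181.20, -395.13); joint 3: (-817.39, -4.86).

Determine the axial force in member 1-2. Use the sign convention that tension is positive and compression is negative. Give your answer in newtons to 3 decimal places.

2885.255

N=4 nodes, M=5 members, R=3 reactions → 2N=8, M+R=8
member 0 (0-1): L=4.9372, (cx,cy)=(0.4808,0.8768)
member 1 (0-2): L=4.7640, (cx,cy)=(1.0000,0.0000)
member 2 (1-2): L=4.9449, (cx,cy)=(0.4833,-0.8754)
member 3 (1-3): L=4.4260, (cx,cy)=(1.0000,-0.0011)
member 4 (2-3): L=4.7794, (cx,cy)=(0.4260,0.9047)
solve A·x = −loads:
  F[0-1] = -3330.3498 N (compression)
  F[0-2] = -1397.2325 N (compression)
  F[1-2] = +2885.2549 N (tension)
  F[1-3] = -814.6688 N (compression)
  F[2-3] = -6.3890 N (compression)
  Rx@0 = +2998.5900 N
  Ry@0 = +2920.0829 N
  Ry@2 = -2520.0929 N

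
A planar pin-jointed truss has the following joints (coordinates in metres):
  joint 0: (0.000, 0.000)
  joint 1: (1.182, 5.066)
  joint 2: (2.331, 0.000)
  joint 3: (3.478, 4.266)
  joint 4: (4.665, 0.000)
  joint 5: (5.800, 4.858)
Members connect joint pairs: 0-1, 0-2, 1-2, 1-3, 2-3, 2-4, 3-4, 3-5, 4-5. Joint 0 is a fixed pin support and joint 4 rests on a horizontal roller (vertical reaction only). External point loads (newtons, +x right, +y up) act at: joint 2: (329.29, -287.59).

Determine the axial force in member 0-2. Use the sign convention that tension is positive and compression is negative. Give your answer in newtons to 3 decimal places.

362.862

N=6 nodes, M=9 members, R=3 reactions → 2N=12, M+R=12
member 0 (0-1): L=5.2021, (cx,cy)=(0.2272,0.9738)
member 1 (0-2): L=2.3310, (cx,cy)=(1.0000,0.0000)
member 2 (1-2): L=5.1947, (cx,cy)=(0.2212,-0.9752)
member 3 (1-3): L=2.4314, (cx,cy)=(0.9443,-0.3290)
member 4 (2-3): L=4.4175, (cx,cy)=(0.2596,0.9657)
member 5 (2-4): L=2.3340, (cx,cy)=(1.0000,0.0000)
member 6 (3-4): L=4.4281, (cx,cy)=(0.2681,-0.9634)
member 7 (3-5): L=2.3963, (cx,cy)=(0.9690,0.2470)
member 8 (4-5): L=4.9888, (cx,cy)=(0.2275,0.9738)
solve A·x = −loads:
  F[0-1] = -147.7521 N (compression)
  F[0-2] = +362.8619 N (tension)
  F[1-2] = +173.2260 N (tension)
  F[1-3] = -76.1262 N (compression)
  F[2-3] = +122.8687 N (tension)
  F[2-4] = +39.9847 N (tension)
  F[3-4] = -149.1616 N (compression)
  F[3-5] = +0.0000 N (tension)
  F[4-5] = -0.0000 N (compression)
  Rx@0 = -329.2900 N
  Ry@0 = +143.8875 N
  Ry@4 = +143.7025 N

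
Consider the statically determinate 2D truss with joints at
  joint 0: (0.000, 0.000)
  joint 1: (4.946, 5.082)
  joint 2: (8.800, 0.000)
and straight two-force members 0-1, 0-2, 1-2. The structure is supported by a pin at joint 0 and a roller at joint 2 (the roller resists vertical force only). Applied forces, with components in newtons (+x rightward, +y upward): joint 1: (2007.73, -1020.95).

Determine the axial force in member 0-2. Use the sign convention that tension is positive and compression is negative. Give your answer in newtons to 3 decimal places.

N=3 nodes, M=3 members, R=3 reactions → 2N=6, M+R=6
member 0 (0-1): L=7.0915, (cx,cy)=(0.6975,0.7166)
member 1 (0-2): L=8.8000, (cx,cy)=(1.0000,0.0000)
member 2 (1-2): L=6.3781, (cx,cy)=(0.6043,-0.7968)
solve A·x = −loads:
  F[0-1] = +994.0049 N (tension)
  F[0-2] = +1314.4585 N (tension)
  F[1-2] = -2175.3335 N (compression)
  Rx@0 = -2007.7300 N
  Ry@0 = -712.3344 N
  Ry@2 = +1733.2844 N

1314.458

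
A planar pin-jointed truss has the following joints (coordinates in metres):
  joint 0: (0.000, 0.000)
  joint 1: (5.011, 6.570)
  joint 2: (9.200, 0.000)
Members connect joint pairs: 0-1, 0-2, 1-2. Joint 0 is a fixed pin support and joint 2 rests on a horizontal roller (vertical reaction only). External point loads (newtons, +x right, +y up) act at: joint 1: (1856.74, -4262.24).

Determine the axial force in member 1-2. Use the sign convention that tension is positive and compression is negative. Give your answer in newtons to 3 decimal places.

N=3 nodes, M=3 members, R=3 reactions → 2N=6, M+R=6
member 0 (0-1): L=8.2629, (cx,cy)=(0.6064,0.7951)
member 1 (0-2): L=9.2000, (cx,cy)=(1.0000,0.0000)
member 2 (1-2): L=7.7918, (cx,cy)=(0.5376,-0.8432)
solve A·x = −loads:
  F[0-1] = -773.1563 N (compression)
  F[0-2] = +2325.6190 N (tension)
  F[1-2] = -4325.8125 N (compression)
  Rx@0 = -1856.7400 N
  Ry@0 = +614.7545 N
  Ry@2 = +3647.4855 N

-4325.813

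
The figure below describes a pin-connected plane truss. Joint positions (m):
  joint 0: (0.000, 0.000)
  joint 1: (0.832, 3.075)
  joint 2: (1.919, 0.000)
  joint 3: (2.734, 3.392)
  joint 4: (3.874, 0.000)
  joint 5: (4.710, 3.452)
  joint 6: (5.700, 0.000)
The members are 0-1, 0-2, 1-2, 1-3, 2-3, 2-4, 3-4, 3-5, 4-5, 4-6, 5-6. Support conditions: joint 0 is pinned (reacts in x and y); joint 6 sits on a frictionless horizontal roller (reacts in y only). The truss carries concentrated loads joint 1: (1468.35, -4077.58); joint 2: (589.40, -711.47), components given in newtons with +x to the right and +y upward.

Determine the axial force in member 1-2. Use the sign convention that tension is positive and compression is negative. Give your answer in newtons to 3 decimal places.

N=7 nodes, M=11 members, R=3 reactions → 2N=14, M+R=14
member 0 (0-1): L=3.1856, (cx,cy)=(0.2612,0.9653)
member 1 (0-2): L=1.9190, (cx,cy)=(1.0000,0.0000)
member 2 (1-2): L=3.2615, (cx,cy)=(0.3333,-0.9428)
member 3 (1-3): L=1.9282, (cx,cy)=(0.9864,0.1644)
member 4 (2-3): L=3.4885, (cx,cy)=(0.2336,0.9723)
member 5 (2-4): L=1.9550, (cx,cy)=(1.0000,0.0000)
member 6 (3-4): L=3.5784, (cx,cy)=(0.3186,-0.9479)
member 7 (3-5): L=1.9769, (cx,cy)=(0.9995,0.0304)
member 8 (4-5): L=3.5518, (cx,cy)=(0.2354,0.9719)
member 9 (4-6): L=1.8260, (cx,cy)=(1.0000,0.0000)
member 10 (5-6): L=3.5912, (cx,cy)=(0.2757,-0.9613)
solve A·x = −loads:
  F[0-1] = -3275.9064 N (compression)
  F[0-2] = +2913.3442 N (tension)
  F[1-2] = -1304.8242 N (compression)
  F[1-3] = -1915.1229 N (compression)
  F[2-3] = +1996.9531 N (tension)
  F[2-4] = +1422.5328 N (tension)
  F[3-4] = -1744.0398 N (compression)
  F[3-5] = -867.3263 N (compression)
  F[4-5] = +1700.9606 N (tension)
  F[4-6] = +466.5642 N (tension)
  F[5-6] = -1692.4292 N (compression)
  Rx@0 = -2057.7500 N
  Ry@0 = +3162.2020 N
  Ry@6 = +1626.8480 N

-1304.824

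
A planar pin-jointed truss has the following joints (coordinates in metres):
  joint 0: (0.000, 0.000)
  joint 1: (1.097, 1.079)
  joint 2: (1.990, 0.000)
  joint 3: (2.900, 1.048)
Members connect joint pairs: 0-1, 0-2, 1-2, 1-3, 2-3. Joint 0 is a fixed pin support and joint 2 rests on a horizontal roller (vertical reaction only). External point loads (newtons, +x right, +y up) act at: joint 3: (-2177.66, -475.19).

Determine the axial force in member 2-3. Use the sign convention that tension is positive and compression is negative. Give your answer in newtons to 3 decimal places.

-668.932

N=4 nodes, M=5 members, R=3 reactions → 2N=8, M+R=8
member 0 (0-1): L=1.5387, (cx,cy)=(0.7129,0.7012)
member 1 (0-2): L=1.9900, (cx,cy)=(1.0000,0.0000)
member 2 (1-2): L=1.4006, (cx,cy)=(0.6376,-0.7704)
member 3 (1-3): L=1.8033, (cx,cy)=(0.9999,-0.0172)
member 4 (2-3): L=1.3879, (cx,cy)=(0.6556,0.7551)
solve A·x = −loads:
  F[0-1] = -1325.5641 N (compression)
  F[0-2] = -1232.6234 N (compression)
  F[1-2] = +1245.3961 N (tension)
  F[1-3] = -1739.3361 N (compression)
  F[2-3] = -668.9321 N (compression)
  Rx@0 = +2177.6600 N
  Ry@0 = +929.5300 N
  Ry@2 = -454.3400 N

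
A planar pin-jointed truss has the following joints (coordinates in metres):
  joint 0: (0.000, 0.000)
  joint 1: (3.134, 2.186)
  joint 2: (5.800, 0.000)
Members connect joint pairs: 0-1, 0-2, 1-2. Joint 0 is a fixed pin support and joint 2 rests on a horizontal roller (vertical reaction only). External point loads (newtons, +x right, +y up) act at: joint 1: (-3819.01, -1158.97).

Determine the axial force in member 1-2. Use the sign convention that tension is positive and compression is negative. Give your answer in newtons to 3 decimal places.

1282.418

N=3 nodes, M=3 members, R=3 reactions → 2N=6, M+R=6
member 0 (0-1): L=3.8211, (cx,cy)=(0.8202,0.5721)
member 1 (0-2): L=5.8000, (cx,cy)=(1.0000,0.0000)
member 2 (1-2): L=3.4476, (cx,cy)=(0.7733,-0.6341)
solve A·x = −loads:
  F[0-1] = -3447.1726 N (compression)
  F[0-2] = -991.6743 N (compression)
  F[1-2] = +1282.4178 N (tension)
  Rx@0 = +3819.0100 N
  Ry@0 = +1972.0983 N
  Ry@2 = -813.1283 N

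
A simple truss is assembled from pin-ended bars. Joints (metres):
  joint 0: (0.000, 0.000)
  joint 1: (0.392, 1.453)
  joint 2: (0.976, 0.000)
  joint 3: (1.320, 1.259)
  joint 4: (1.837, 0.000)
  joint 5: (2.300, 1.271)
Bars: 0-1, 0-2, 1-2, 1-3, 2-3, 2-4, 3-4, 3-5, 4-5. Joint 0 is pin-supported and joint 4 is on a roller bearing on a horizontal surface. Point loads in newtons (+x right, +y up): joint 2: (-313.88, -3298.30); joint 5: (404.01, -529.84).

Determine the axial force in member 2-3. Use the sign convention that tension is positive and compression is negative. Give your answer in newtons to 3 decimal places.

2064.805

N=6 nodes, M=9 members, R=3 reactions → 2N=12, M+R=12
member 0 (0-1): L=1.5049, (cx,cy)=(0.2605,0.9655)
member 1 (0-2): L=0.9760, (cx,cy)=(1.0000,0.0000)
member 2 (1-2): L=1.5660, (cx,cy)=(0.3729,-0.9279)
member 3 (1-3): L=0.9481, (cx,cy)=(0.9788,-0.2046)
member 4 (2-3): L=1.3052, (cx,cy)=(0.2636,0.9646)
member 5 (2-4): L=0.8610, (cx,cy)=(1.0000,0.0000)
member 6 (3-4): L=1.3610, (cx,cy)=(0.3799,-0.9250)
member 7 (3-5): L=0.9801, (cx,cy)=(0.9999,0.0122)
member 8 (4-5): L=1.3527, (cx,cy)=(0.3423,0.9396)
solve A·x = −loads:
  F[0-1] = -1173.3408 N (compression)
  F[0-2] = +395.7546 N (tension)
  F[1-2] = +1408.0879 N (tension)
  F[1-3] = -848.7038 N (compression)
  F[2-3] = +2064.8048 N (tension)
  F[2-4] = +690.5320 N (tension)
  F[3-4] = -2332.9931 N (compression)
  F[3-5] = +599.7401 N (tension)
  F[4-5] = -571.7154 N (compression)
  Rx@0 = -90.1300 N
  Ry@0 = +1132.8381 N
  Ry@4 = +2695.3019 N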